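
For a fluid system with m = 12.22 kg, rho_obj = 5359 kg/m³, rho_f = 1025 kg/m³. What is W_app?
Formula: W_{app} = mg\left(1 - \frac{\rho_f}{\rho_{obj}}\right)
W_app = 12.22·9.81·(1 − 1025/5359) = 96.95 N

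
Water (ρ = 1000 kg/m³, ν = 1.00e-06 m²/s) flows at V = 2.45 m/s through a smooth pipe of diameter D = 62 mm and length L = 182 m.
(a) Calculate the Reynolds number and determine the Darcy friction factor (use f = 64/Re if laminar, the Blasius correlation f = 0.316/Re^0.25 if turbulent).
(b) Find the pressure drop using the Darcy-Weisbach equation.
(a) Re = V·D/ν = 2.45·0.062/1.00e-06 = 151900 → turbulent (Re > 4000); f = 0.316/Re^0.25 = 0.316/151900^0.25 = 0.016007 (Blasius is strictly valid for Re ≲ 1e5; used here as the smooth-pipe estimate the problem specifies)
(b) Darcy-Weisbach: ΔP = f·(L/D)·½ρV²/1000 = 0.016007·(182/0.062)·½·1000·2.45²/1000 = 141 kPa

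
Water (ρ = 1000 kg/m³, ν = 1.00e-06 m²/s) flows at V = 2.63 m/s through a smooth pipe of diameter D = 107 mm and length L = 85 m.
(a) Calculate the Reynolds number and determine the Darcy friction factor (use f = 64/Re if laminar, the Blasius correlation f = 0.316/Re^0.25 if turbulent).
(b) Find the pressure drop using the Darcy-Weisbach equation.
(a) Re = V·D/ν = 2.63·0.107/1.00e-06 = 281410 → turbulent (Re > 4000); f = 0.316/Re^0.25 = 0.316/281410^0.25 = 0.01372 (Blasius is strictly valid for Re ≲ 1e5; used here as the smooth-pipe estimate the problem specifies)
(b) Darcy-Weisbach: ΔP = f·(L/D)·½ρV²/1000 = 0.01372·(85/0.107)·½·1000·2.63²/1000 = 37.69 kPa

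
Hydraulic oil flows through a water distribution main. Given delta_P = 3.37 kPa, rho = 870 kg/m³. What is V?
Formula: V = \sqrt{\frac{2 \Delta P}{\rho}}
V = √(2·(3.37·1000)/870) = 2.783 m/s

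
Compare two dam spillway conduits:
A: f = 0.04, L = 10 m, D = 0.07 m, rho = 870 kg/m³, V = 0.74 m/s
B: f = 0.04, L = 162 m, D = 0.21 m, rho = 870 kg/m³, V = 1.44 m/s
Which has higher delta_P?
delta_P(A) = 1.361 kPa, delta_P(B) = 27.83 kPa. Answer: B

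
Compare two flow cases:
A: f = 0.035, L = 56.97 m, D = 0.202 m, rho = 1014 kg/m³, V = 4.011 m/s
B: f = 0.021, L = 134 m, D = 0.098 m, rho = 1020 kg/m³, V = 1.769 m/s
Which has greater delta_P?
delta_P(A) = 80.51 kPa, delta_P(B) = 45.83 kPa. Answer: A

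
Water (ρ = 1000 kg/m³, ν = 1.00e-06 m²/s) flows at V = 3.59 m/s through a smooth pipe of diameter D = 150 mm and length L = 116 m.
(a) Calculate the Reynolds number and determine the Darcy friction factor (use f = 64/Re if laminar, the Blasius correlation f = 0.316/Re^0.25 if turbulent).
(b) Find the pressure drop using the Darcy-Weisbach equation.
(a) Re = V·D/ν = 3.59·0.15/1.00e-06 = 538500 → turbulent (Re > 4000); f = 0.316/Re^0.25 = 0.316/538500^0.25 = 0.011665 (Blasius is strictly valid for Re ≲ 1e5; used here as the smooth-pipe estimate the problem specifies)
(b) Darcy-Weisbach: ΔP = f·(L/D)·½ρV²/1000 = 0.011665·(116/0.150)·½·1000·3.59²/1000 = 58.13 kPa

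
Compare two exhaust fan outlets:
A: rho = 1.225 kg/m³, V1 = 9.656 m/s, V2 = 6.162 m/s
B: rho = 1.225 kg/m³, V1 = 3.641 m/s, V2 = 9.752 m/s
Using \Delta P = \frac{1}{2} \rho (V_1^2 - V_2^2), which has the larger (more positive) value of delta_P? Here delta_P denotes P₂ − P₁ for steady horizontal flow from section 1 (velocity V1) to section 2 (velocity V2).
delta_P(A) = 0.03385 kPa, delta_P(B) = -0.05013 kPa. Answer: A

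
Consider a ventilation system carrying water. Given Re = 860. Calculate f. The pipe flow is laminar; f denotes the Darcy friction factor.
Formula: f = \frac{64}{Re}
f = 64/860 = 0.07442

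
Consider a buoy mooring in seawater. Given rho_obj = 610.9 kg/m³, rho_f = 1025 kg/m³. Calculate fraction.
Formula: f_{sub} = \frac{\rho_{obj}}{\rho_f}
fraction = 610.9/1025 = 0.596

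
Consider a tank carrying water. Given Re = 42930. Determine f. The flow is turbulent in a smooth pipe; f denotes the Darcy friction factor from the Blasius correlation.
Formula: f = \frac{0.316}{Re^{0.25}}
f = 0.316/42930^0.25 = 0.02195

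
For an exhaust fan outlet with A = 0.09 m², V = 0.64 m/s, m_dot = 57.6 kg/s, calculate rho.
Formula: \dot{m} = \rho A V
Substituting knowns: 57.6 = rho·0.09·0.64
Solving for rho: rho = 57.6/(0.09·0.64) = 1000 kg/m³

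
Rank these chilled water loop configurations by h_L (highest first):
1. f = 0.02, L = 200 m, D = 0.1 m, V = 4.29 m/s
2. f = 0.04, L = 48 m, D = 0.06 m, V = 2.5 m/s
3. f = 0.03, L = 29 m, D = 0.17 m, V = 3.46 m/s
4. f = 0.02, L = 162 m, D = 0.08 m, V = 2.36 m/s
Case 1: h_L = 37.52 m
Case 2: h_L = 10.19 m
Case 3: h_L = 3.123 m
Case 4: h_L = 11.5 m
Ranking (highest first): 1, 4, 2, 3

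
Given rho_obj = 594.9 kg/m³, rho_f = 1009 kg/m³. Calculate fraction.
Formula: f_{sub} = \frac{\rho_{obj}}{\rho_f}
fraction = 594.9/1009 = 0.5896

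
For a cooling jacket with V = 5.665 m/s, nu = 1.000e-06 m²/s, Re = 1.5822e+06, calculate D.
Formula: Re = \frac{V D}{\nu}
Substituting knowns: 1.5822e+06 = 5.665·D/1.000e-06
Solving for D: D = 1.5822e+06·1.000e-06/5.665 = 0.2793 m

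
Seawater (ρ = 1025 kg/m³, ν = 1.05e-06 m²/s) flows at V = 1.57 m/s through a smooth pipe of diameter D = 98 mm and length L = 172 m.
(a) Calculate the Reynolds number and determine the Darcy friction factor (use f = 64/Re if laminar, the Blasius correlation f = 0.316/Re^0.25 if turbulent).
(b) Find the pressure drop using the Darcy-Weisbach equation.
(a) Re = V·D/ν = 1.57·0.098/1.05e-06 = 146530 → turbulent (Re > 4000); f = 0.316/Re^0.25 = 0.316/146530^0.25 = 0.016151 (Blasius is strictly valid for Re ≲ 1e5; used here as the smooth-pipe estimate the problem specifies)
(b) Darcy-Weisbach: ΔP = f·(L/D)·½ρV²/1000 = 0.016151·(172/0.098)·½·1025·1.57²/1000 = 35.81 kPa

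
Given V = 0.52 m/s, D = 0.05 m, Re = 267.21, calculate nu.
Formula: Re = \frac{V D}{\nu}
Substituting knowns: 267.21 = 0.52·0.05/nu
Solving for nu: nu = 0.52·0.05/267.21 = 9.730e-05 m²/s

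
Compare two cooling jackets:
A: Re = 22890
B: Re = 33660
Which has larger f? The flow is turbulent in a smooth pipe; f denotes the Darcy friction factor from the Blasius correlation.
f(A) = 0.02569, f(B) = 0.02333. Answer: A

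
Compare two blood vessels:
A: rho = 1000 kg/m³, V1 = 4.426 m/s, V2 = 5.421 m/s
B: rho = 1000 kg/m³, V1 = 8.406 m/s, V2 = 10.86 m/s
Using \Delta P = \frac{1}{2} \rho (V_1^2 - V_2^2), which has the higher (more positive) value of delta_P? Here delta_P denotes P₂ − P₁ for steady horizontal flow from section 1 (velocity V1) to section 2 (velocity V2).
delta_P(A) = -4.899 kPa, delta_P(B) = -23.64 kPa. Answer: A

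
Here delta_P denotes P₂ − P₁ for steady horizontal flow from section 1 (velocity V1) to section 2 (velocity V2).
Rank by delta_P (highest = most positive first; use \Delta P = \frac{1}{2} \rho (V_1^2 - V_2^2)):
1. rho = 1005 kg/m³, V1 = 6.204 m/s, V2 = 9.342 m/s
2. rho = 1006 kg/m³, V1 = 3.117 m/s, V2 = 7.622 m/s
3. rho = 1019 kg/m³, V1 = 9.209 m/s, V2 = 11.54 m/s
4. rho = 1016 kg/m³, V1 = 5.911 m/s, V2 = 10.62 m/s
Case 1: delta_P = -24.51 kPa
Case 2: delta_P = -24.33 kPa
Case 3: delta_P = -24.64 kPa
Case 4: delta_P = -39.54 kPa
Ranking (highest first): 2, 1, 3, 4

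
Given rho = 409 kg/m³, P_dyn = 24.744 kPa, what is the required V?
Formula: P_{dyn} = \frac{1}{2} \rho V^2
Substituting knowns: 24.744 = 0.5·409·V²/1000
Solving for V: V = √(2·(24.744·1000)/409) = 11 m/s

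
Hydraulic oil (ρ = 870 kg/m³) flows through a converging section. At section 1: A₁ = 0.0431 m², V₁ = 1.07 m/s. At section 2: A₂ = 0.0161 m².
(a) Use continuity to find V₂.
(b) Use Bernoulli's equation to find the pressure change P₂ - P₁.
(a) Continuity: A₁V₁=A₂V₂ -> V₂=A₁V₁/A₂=0.0431*1.07/0.0161=2.86 m/s
(b) Bernoulli: P₂-P₁=0.5*rho*(V₁^2-V₂^2)/1000=0.5*870*(1.07^2-2.86^2)/1000=-3.06 kPa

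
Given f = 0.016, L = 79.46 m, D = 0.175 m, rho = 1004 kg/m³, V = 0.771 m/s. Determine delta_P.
Formula: \Delta P = f \frac{L}{D} \frac{\rho V^2}{2}
delta_P = 0.016·(79.46/0.175)·0.5·1004·0.771²/1000 = 2.168 kPa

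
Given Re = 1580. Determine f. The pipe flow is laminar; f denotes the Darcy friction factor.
Formula: f = \frac{64}{Re}
f = 64/1580 = 0.04051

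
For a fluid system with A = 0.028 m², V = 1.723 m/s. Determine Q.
Formula: Q = A V
Q = 0.028·1.723·1000 = 48.24 L/s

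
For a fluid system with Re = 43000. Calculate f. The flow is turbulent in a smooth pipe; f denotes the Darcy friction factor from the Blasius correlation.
Formula: f = \frac{0.316}{Re^{0.25}}
f = 0.316/43000^0.25 = 0.02194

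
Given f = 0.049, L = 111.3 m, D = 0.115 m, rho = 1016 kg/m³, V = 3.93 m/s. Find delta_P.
Formula: \Delta P = f \frac{L}{D} \frac{\rho V^2}{2}
delta_P = 0.049·(111.3/0.115)·0.5·1016·3.93²/1000 = 372.1 kPa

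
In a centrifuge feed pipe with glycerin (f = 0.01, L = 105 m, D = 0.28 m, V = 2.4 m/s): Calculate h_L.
Formula: h_L = f \frac{L}{D} \frac{V^2}{2g}
h_L = 0.01·(105/0.28)·2.4²/(2·9.81) = 1.101 m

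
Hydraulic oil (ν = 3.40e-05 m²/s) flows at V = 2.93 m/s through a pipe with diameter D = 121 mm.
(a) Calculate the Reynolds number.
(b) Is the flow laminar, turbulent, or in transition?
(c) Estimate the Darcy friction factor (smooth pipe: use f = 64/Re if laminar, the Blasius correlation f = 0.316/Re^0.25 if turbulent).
(a) Re = V·D/ν = 2.93·0.121/3.40e-05 = 10427
(b) Flow regime: turbulent (Re > 4000)
(c) Friction factor: f = 0.316/Re^0.25 = 0.316/10427^0.25 = 0.03127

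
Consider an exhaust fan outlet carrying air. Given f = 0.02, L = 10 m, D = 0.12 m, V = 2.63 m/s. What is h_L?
Formula: h_L = f \frac{L}{D} \frac{V^2}{2g}
h_L = 0.02·(10/0.12)·2.63²/(2·9.81) = 0.5876 m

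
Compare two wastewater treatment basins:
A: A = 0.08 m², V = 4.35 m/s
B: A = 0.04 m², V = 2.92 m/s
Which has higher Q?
Q(A) = 348 L/s, Q(B) = 116.8 L/s. Answer: A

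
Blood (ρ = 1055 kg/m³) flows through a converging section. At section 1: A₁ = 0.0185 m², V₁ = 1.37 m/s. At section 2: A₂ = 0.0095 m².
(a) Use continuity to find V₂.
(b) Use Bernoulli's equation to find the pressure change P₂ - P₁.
(a) Continuity: A₁V₁=A₂V₂ -> V₂=A₁V₁/A₂=0.0185*1.37/0.0095=2.67 m/s
(b) Bernoulli: P₂-P₁=0.5*rho*(V₁^2-V₂^2)/1000=0.5*1055*(1.37^2-2.67^2)/1000=-2.77 kPa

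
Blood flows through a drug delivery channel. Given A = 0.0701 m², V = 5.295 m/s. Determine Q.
Formula: Q = A V
Q = 0.0701·5.295·1000 = 371.2 L/s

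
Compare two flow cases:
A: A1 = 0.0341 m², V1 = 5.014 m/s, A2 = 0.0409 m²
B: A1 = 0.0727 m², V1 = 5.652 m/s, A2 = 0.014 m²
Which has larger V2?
V2(A) = 4.18 m/s, V2(B) = 29.35 m/s. Answer: B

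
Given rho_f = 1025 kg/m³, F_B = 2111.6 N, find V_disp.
Formula: F_B = \rho_f g V_{disp}
Substituting knowns: 2111.6 = 1025·9.81·V_disp
Solving for V_disp: V_disp = 2111.6/(1025·9.81) = 0.21 m³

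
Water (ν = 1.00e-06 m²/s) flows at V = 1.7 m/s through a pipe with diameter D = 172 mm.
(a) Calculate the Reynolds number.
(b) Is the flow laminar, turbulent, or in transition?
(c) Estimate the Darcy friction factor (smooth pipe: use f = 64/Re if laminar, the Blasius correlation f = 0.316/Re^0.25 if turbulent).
(a) Re = V·D/ν = 1.7·0.172/1.00e-06 = 292400
(b) Flow regime: turbulent (Re > 4000)
(c) Friction factor: f = 0.316/Re^0.25 = 0.316/292400^0.25 = 0.01359 (Blasius is strictly valid for Re ≲ 1e5; used here as the smooth-pipe estimate the problem specifies)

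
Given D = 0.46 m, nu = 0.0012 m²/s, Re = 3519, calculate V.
Formula: Re = \frac{V D}{\nu}
Substituting knowns: 3519 = V·0.46/0.0012
Solving for V: V = 3519·0.0012/0.46 = 9.18 m/s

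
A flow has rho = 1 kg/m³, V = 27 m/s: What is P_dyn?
Formula: P_{dyn} = \frac{1}{2} \rho V^2
P_dyn = 0.5·1·27²/1000 = 0.3645 kPa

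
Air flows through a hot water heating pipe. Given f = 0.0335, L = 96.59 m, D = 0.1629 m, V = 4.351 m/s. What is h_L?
Formula: h_L = f \frac{L}{D} \frac{V^2}{2g}
h_L = 0.0335·(96.59/0.1629)·4.351²/(2·9.81) = 19.17 m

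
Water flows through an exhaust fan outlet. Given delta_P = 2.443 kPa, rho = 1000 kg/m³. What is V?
Formula: V = \sqrt{\frac{2 \Delta P}{\rho}}
V = √(2·(2.443·1000)/1000) = 2.21 m/s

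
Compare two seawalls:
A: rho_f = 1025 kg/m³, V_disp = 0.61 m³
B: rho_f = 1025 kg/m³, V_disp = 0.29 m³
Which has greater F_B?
F_B(A) = 6134 N, F_B(B) = 2916 N. Answer: A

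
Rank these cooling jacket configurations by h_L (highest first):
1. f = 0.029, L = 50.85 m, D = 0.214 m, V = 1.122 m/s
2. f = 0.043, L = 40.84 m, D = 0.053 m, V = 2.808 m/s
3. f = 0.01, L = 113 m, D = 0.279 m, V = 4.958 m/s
Case 1: h_L = 0.4421 m
Case 2: h_L = 13.32 m
Case 3: h_L = 5.074 m
Ranking (highest first): 2, 3, 1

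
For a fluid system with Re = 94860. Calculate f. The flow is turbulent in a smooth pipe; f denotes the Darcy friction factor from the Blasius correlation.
Formula: f = \frac{0.316}{Re^{0.25}}
f = 0.316/94860^0.25 = 0.01801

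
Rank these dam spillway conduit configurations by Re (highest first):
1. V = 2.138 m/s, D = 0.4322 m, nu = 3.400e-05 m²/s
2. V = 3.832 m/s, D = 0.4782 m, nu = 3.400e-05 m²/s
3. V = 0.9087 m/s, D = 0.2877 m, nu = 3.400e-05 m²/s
Case 1: Re = 27178
Case 2: Re = 53896
Case 3: Re = 7689
Ranking (highest first): 2, 1, 3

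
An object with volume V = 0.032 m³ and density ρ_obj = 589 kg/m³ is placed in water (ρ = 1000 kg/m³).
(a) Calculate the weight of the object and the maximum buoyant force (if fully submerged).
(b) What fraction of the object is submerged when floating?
(a) W=rho_obj*g*V=589*9.81*0.032=184.9 N; F_B(max)=rho*g*V=1000*9.81*0.032=313.9 N
(b) Floating fraction=rho_obj/rho=589/1000=0.589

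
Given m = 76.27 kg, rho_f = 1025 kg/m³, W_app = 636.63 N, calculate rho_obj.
Formula: W_{app} = mg\left(1 - \frac{\rho_f}{\rho_{obj}}\right)
Substituting knowns: 636.63 = 76.27·9.81·(1 − 1025/rho_obj)
Solving for rho_obj: rho_obj = 1025/(1 − 636.63/(76.27·9.81)) = 6873 kg/m³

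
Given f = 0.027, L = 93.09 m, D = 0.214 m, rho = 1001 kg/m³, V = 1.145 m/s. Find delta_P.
Formula: \Delta P = f \frac{L}{D} \frac{\rho V^2}{2}
delta_P = 0.027·(93.09/0.214)·0.5·1001·1.145²/1000 = 7.707 kPa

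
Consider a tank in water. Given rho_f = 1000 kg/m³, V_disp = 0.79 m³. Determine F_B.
Formula: F_B = \rho_f g V_{disp}
F_B = 1000·9.81·0.79 = 7750 N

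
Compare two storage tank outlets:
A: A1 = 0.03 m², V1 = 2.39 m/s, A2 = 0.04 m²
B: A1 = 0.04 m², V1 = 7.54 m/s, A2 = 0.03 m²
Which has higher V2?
V2(A) = 1.792 m/s, V2(B) = 10.05 m/s. Answer: B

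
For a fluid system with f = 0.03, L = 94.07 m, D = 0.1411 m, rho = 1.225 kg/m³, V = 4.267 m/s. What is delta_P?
Formula: \Delta P = f \frac{L}{D} \frac{\rho V^2}{2}
delta_P = 0.03·(94.07/0.1411)·0.5·1.225·4.267²/1000 = 0.223 kPa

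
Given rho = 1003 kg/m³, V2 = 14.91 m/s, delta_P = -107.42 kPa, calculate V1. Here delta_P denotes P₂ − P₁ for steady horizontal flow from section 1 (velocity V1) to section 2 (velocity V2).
Formula: \Delta P = \frac{1}{2} \rho (V_1^2 - V_2^2)
Substituting knowns: -107.42 = 0.5·1003·(V1² − 14.91²)/1000
Solving for V1: V1 = √(14.91² + 2·(-107.42·1000)/1003) = 2.848 m/s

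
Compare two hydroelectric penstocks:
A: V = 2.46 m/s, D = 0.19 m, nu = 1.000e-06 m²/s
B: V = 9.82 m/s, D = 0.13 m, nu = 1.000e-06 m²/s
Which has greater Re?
Re(A) = 467400, Re(B) = 1.277e+06. Answer: B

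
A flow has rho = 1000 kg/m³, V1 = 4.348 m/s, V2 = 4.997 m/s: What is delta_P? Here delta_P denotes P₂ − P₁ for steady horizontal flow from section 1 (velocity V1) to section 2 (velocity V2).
Formula: \Delta P = \frac{1}{2} \rho (V_1^2 - V_2^2)
delta_P = 0.5·1000·(4.348² − 4.997²)/1000 = -3.032 kPa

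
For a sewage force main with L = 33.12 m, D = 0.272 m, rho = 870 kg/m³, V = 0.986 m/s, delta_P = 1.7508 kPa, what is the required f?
Formula: \Delta P = f \frac{L}{D} \frac{\rho V^2}{2}
Substituting knowns: 1.7508 = f·(33.12/0.272)·0.5·870·0.986²/1000
Solving for f: f = (1.7508·1000)/((33.12/0.272)·0.5·870·0.986²) = 0.034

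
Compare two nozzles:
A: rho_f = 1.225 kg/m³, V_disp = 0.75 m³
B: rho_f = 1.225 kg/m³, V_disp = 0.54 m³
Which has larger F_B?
F_B(A) = 9.013 N, F_B(B) = 6.489 N. Answer: A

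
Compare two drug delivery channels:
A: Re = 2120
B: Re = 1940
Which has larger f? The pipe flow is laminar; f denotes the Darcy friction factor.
f(A) = 0.03019, f(B) = 0.03299. Answer: B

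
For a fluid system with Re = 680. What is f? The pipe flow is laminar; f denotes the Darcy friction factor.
Formula: f = \frac{64}{Re}
f = 64/680 = 0.09412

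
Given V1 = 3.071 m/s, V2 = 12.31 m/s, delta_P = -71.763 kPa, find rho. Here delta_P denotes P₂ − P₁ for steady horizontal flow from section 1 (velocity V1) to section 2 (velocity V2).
Formula: \Delta P = \frac{1}{2} \rho (V_1^2 - V_2^2)
Substituting knowns: -71.763 = 0.5·rho·(3.071² − 12.31²)/1000
Solving for rho: rho = 2·(-71.763·1000)/(3.071² − 12.31²) = 1010 kg/m³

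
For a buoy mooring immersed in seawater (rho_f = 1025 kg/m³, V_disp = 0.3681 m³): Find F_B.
Formula: F_B = \rho_f g V_{disp}
F_B = 1025·9.81·0.3681 = 3701 N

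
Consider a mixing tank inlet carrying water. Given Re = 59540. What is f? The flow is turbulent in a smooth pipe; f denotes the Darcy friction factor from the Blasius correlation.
Formula: f = \frac{0.316}{Re^{0.25}}
f = 0.316/59540^0.25 = 0.02023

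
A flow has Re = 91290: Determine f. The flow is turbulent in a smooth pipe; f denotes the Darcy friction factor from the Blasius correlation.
Formula: f = \frac{0.316}{Re^{0.25}}
f = 0.316/91290^0.25 = 0.01818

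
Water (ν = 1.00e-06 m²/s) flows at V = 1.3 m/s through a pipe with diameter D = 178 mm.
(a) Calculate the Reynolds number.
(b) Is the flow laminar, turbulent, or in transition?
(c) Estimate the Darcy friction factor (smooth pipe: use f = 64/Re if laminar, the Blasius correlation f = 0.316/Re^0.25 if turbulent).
(a) Re = V·D/ν = 1.3·0.178/1.00e-06 = 231400
(b) Flow regime: turbulent (Re > 4000)
(c) Friction factor: f = 0.316/Re^0.25 = 0.316/231400^0.25 = 0.01441 (Blasius is strictly valid for Re ≲ 1e5; used here as the smooth-pipe estimate the problem specifies)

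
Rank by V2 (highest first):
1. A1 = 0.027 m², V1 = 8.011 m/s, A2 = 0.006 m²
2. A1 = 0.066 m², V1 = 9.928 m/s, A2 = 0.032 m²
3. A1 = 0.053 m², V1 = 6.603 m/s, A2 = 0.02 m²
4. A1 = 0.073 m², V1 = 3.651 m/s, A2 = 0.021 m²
Case 1: V2 = 36.05 m/s
Case 2: V2 = 20.48 m/s
Case 3: V2 = 17.5 m/s
Case 4: V2 = 12.69 m/s
Ranking (highest first): 1, 2, 3, 4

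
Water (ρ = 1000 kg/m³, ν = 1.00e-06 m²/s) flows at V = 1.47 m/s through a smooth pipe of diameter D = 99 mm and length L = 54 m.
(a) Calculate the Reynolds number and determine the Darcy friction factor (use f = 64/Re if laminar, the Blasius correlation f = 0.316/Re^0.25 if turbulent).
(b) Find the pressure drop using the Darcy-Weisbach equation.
(a) Re = V·D/ν = 1.47·0.099/1.00e-06 = 145530 → turbulent (Re > 4000); f = 0.316/Re^0.25 = 0.316/145530^0.25 = 0.016179 (Blasius is strictly valid for Re ≲ 1e5; used here as the smooth-pipe estimate the problem specifies)
(b) Darcy-Weisbach: ΔP = f·(L/D)·½ρV²/1000 = 0.016179·(54/0.099)·½·1000·1.47²/1000 = 9.535 kPa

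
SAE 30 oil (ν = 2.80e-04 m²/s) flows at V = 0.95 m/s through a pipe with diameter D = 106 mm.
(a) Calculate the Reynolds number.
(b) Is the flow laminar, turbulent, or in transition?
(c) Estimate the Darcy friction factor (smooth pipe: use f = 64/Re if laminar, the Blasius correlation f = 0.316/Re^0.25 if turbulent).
(a) Re = V·D/ν = 0.95·0.106/2.80e-04 = 359.64
(b) Flow regime: laminar (Re < 2300)
(c) Friction factor: f = 64/Re = 64/359.64 = 0.178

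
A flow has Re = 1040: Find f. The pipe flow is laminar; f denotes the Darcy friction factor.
Formula: f = \frac{64}{Re}
f = 64/1040 = 0.06154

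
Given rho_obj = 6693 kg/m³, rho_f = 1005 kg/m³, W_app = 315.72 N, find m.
Formula: W_{app} = mg\left(1 - \frac{\rho_f}{\rho_{obj}}\right)
Substituting knowns: 315.72 = m·9.81·(1 − 1005/6693)
Solving for m: m = 315.72/(9.81·(1 − 1005/6693)) = 37.87 kg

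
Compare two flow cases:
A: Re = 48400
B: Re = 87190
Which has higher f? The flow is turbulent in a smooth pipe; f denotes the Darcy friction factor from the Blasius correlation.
f(A) = 0.0213, f(B) = 0.01839. Answer: A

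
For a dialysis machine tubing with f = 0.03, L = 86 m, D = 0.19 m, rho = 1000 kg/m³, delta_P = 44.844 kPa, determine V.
Formula: \Delta P = f \frac{L}{D} \frac{\rho V^2}{2}
Substituting knowns: 44.844 = 0.03·(86/0.19)·0.5·1000·V²/1000
Solving for V: V = √((44.844·1000)/(0.03·(86/0.19)·0.5·1000)) = 2.57 m/s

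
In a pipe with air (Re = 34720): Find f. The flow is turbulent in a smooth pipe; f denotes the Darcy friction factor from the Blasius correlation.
Formula: f = \frac{0.316}{Re^{0.25}}
f = 0.316/34720^0.25 = 0.02315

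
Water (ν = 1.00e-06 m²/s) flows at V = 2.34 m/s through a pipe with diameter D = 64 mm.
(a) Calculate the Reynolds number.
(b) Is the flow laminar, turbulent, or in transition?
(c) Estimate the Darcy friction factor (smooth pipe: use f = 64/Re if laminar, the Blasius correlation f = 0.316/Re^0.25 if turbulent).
(a) Re = V·D/ν = 2.34·0.064/1.00e-06 = 149760
(b) Flow regime: turbulent (Re > 4000)
(c) Friction factor: f = 0.316/Re^0.25 = 0.316/149760^0.25 = 0.01606 (Blasius is strictly valid for Re ≲ 1e5; used here as the smooth-pipe estimate the problem specifies)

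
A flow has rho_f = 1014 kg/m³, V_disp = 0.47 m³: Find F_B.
Formula: F_B = \rho_f g V_{disp}
F_B = 1014·9.81·0.47 = 4675 N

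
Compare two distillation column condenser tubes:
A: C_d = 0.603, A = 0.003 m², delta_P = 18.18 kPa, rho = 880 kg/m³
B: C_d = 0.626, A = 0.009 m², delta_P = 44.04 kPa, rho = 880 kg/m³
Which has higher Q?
Q(A) = 11.63 L/s, Q(B) = 56.37 L/s. Answer: B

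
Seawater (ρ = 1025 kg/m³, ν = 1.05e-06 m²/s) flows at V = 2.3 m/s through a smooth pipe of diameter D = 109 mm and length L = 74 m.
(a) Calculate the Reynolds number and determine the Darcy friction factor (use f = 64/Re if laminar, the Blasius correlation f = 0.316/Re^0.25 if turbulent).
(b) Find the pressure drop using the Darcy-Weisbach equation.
(a) Re = V·D/ν = 2.3·0.109/1.05e-06 = 238760 → turbulent (Re > 4000); f = 0.316/Re^0.25 = 0.316/238760^0.25 = 0.014295 (Blasius is strictly valid for Re ≲ 1e5; used here as the smooth-pipe estimate the problem specifies)
(b) Darcy-Weisbach: ΔP = f·(L/D)·½ρV²/1000 = 0.014295·(74/0.109)·½·1025·2.3²/1000 = 26.31 kPa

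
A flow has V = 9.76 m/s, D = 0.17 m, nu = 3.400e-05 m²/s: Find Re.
Formula: Re = \frac{V D}{\nu}
Re = 9.76·0.17/3.400e-05 = 48800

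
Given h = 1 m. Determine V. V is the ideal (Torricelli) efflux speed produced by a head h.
Formula: V = \sqrt{2 g h}
V = √(2·9.81·1) = 4.429 m/s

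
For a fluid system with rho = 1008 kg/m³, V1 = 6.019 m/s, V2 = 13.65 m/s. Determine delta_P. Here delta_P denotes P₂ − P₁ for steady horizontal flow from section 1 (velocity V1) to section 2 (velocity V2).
Formula: \Delta P = \frac{1}{2} \rho (V_1^2 - V_2^2)
delta_P = 0.5·1008·(6.019² − 13.65²)/1000 = -75.65 kPa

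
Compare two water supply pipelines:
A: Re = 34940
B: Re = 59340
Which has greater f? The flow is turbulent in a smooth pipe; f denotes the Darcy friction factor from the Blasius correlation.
f(A) = 0.02311, f(B) = 0.02025. Answer: A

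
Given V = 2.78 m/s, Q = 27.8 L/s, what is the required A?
Formula: Q = A V
Substituting knowns: 27.8 = A·2.78·1000
Solving for A: A = (27.8/1000)/2.78 = 0.01 m²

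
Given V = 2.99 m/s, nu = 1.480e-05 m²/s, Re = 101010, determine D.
Formula: Re = \frac{V D}{\nu}
Substituting knowns: 101010 = 2.99·D/1.480e-05
Solving for D: D = 101010·1.480e-05/2.99 = 0.5 m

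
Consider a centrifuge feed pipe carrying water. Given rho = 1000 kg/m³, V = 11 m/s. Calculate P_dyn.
Formula: P_{dyn} = \frac{1}{2} \rho V^2
P_dyn = 0.5·1000·11²/1000 = 60.5 kPa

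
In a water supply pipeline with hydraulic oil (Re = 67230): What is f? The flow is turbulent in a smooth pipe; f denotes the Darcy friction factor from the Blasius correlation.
Formula: f = \frac{0.316}{Re^{0.25}}
f = 0.316/67230^0.25 = 0.01962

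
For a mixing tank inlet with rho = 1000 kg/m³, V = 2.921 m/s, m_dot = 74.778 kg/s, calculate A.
Formula: \dot{m} = \rho A V
Substituting knowns: 74.778 = 1000·A·2.921
Solving for A: A = 74.778/(1000·2.921) = 0.0256 m²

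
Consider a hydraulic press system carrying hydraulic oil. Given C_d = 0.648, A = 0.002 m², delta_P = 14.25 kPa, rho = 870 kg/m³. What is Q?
Formula: Q = C_d A \sqrt{\frac{2 \Delta P}{\rho}}
Q = 0.648·0.002·√(2·(14.25·1000)/870)·1000 = 7.418 L/s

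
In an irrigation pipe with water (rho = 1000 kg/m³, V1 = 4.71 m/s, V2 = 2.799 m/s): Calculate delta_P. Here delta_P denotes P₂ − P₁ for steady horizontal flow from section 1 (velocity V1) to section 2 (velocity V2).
Formula: \Delta P = \frac{1}{2} \rho (V_1^2 - V_2^2)
delta_P = 0.5·1000·(4.71² − 2.799²)/1000 = 7.175 kPa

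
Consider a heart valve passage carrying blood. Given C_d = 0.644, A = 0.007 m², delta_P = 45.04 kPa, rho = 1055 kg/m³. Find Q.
Formula: Q = C_d A \sqrt{\frac{2 \Delta P}{\rho}}
Q = 0.644·0.007·√(2·(45.04·1000)/1055)·1000 = 41.66 L/s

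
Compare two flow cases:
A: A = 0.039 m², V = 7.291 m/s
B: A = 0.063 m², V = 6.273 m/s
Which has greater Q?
Q(A) = 284.3 L/s, Q(B) = 395.2 L/s. Answer: B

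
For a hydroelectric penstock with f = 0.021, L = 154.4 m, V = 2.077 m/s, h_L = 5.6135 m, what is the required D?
Formula: h_L = f \frac{L}{D} \frac{V^2}{2g}
Substituting knowns: 5.6135 = 0.021·(154.4/D)·2.077²/(2·9.81)
Solving for D: D = 0.021·154.4·2.077²/(2·9.81·5.6135) = 0.127 m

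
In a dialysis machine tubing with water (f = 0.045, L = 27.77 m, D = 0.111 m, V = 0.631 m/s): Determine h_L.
Formula: h_L = f \frac{L}{D} \frac{V^2}{2g}
h_L = 0.045·(27.77/0.111)·0.631²/(2·9.81) = 0.2285 m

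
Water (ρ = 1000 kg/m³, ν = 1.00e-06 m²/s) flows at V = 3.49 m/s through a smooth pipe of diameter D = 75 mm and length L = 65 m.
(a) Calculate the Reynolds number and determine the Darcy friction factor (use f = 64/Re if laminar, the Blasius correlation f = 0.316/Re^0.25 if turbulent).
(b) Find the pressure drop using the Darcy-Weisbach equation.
(a) Re = V·D/ν = 3.49·0.075/1.00e-06 = 261750 → turbulent (Re > 4000); f = 0.316/Re^0.25 = 0.316/261750^0.25 = 0.013971 (Blasius is strictly valid for Re ≲ 1e5; used here as the smooth-pipe estimate the problem specifies)
(b) Darcy-Weisbach: ΔP = f·(L/D)·½ρV²/1000 = 0.013971·(65/0.075)·½·1000·3.49²/1000 = 73.74 kPa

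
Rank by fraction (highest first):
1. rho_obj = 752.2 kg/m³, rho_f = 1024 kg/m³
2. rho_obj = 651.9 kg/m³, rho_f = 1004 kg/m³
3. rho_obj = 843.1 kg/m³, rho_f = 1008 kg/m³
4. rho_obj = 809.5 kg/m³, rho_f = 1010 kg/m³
Case 1: fraction = 0.7346
Case 2: fraction = 0.6493
Case 3: fraction = 0.8364
Case 4: fraction = 0.8015
Ranking (highest first): 3, 4, 1, 2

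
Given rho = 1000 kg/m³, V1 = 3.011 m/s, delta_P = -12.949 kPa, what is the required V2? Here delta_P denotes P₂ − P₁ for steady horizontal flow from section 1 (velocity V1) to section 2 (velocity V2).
Formula: \Delta P = \frac{1}{2} \rho (V_1^2 - V_2^2)
Substituting knowns: -12.949 = 0.5·1000·(3.011² − V2²)/1000
Solving for V2: V2 = √(3.011² − 2·(-12.949·1000)/1000) = 5.913 m/s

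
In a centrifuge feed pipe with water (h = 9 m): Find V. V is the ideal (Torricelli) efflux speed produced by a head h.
Formula: V = \sqrt{2 g h}
V = √(2·9.81·9) = 13.29 m/s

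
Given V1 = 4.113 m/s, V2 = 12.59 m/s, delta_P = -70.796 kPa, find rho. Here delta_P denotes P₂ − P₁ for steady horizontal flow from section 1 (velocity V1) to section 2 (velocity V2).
Formula: \Delta P = \frac{1}{2} \rho (V_1^2 - V_2^2)
Substituting knowns: -70.796 = 0.5·rho·(4.113² − 12.59²)/1000
Solving for rho: rho = 2·(-70.796·1000)/(4.113² − 12.59²) = 1000 kg/m³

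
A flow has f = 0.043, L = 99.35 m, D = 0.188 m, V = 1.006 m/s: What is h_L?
Formula: h_L = f \frac{L}{D} \frac{V^2}{2g}
h_L = 0.043·(99.35/0.188)·1.006²/(2·9.81) = 1.172 m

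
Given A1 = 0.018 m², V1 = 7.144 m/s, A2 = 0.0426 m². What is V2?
Formula: V_2 = \frac{A_1 V_1}{A_2}
V2 = 0.018·7.144/0.0426 = 3.019 m/s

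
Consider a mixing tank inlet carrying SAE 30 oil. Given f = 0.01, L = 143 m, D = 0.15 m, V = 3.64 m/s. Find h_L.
Formula: h_L = f \frac{L}{D} \frac{V^2}{2g}
h_L = 0.01·(143/0.15)·3.64²/(2·9.81) = 6.438 m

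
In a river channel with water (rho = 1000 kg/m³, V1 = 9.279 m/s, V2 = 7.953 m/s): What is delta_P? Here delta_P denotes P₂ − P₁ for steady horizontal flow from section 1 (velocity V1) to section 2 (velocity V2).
Formula: \Delta P = \frac{1}{2} \rho (V_1^2 - V_2^2)
delta_P = 0.5·1000·(9.279² − 7.953²)/1000 = 11.42 kPa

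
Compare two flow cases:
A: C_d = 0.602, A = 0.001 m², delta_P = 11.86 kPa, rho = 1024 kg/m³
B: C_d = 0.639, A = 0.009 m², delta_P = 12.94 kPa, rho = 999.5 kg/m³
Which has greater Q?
Q(A) = 2.897 L/s, Q(B) = 29.26 L/s. Answer: B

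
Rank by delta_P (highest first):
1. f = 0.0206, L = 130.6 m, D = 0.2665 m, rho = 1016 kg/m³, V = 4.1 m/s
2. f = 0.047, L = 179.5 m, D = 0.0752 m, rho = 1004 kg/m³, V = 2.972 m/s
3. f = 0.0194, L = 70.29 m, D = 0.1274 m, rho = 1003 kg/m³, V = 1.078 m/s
Case 1: delta_P = 86.21 kPa
Case 2: delta_P = 497.4 kPa
Case 3: delta_P = 6.238 kPa
Ranking (highest first): 2, 1, 3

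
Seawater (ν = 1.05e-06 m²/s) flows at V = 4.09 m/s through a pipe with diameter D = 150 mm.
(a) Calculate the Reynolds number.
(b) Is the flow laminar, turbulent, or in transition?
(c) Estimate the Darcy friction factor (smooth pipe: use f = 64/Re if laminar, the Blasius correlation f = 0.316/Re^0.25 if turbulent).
(a) Re = V·D/ν = 4.09·0.15/1.05e-06 = 584290
(b) Flow regime: turbulent (Re > 4000)
(c) Friction factor: f = 0.316/Re^0.25 = 0.316/584290^0.25 = 0.01143 (Blasius is strictly valid for Re ≲ 1e5; used here as the smooth-pipe estimate the problem specifies)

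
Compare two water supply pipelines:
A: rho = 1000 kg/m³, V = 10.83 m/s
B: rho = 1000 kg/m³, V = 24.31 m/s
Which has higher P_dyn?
P_dyn(A) = 58.64 kPa, P_dyn(B) = 295.5 kPa. Answer: B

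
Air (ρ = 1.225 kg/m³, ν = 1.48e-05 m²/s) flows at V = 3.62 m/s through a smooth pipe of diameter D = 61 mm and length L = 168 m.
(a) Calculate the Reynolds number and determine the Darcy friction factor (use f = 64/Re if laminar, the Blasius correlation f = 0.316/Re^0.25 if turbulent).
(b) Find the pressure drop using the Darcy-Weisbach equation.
(a) Re = V·D/ν = 3.62·0.061/1.48e-05 = 14920 → turbulent (Re > 4000); f = 0.316/Re^0.25 = 0.316/14920^0.25 = 0.028592
(b) Darcy-Weisbach: ΔP = f·(L/D)·½ρV²/1000 = 0.028592·(168/0.061)·½·1.225·3.62²/1000 = 0.632 kPa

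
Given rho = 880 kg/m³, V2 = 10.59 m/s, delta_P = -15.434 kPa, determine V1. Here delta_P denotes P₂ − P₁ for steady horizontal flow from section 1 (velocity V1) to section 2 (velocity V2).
Formula: \Delta P = \frac{1}{2} \rho (V_1^2 - V_2^2)
Substituting knowns: -15.434 = 0.5·880·(V1² − 10.59²)/1000
Solving for V1: V1 = √(10.59² + 2·(-15.434·1000)/880) = 8.779 m/s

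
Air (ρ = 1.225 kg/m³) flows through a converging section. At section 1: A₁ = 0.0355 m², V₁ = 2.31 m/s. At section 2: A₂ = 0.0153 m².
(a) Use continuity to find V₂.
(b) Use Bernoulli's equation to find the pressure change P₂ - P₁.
(a) Continuity: A₁V₁=A₂V₂ -> V₂=A₁V₁/A₂=0.0355*2.31/0.0153=5.36 m/s
(b) Bernoulli: P₂-P₁=0.5*rho*(V₁^2-V₂^2)/1000=0.5*1.225*(2.31^2-5.36^2)/1000=-0.01433 kPa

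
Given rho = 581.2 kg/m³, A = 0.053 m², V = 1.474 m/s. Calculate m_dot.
Formula: \dot{m} = \rho A V
m_dot = 581.2·0.053·1.474 = 45.4 kg/s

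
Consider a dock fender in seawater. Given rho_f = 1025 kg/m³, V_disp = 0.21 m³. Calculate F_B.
Formula: F_B = \rho_f g V_{disp}
F_B = 1025·9.81·0.21 = 2112 N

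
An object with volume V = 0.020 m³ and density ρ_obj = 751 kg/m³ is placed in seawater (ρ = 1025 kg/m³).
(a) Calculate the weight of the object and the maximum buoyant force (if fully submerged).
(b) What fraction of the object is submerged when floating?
(a) W=rho_obj*g*V=751*9.81*0.020=147.3 N; F_B(max)=rho*g*V=1025*9.81*0.020=201.1 N
(b) Floating fraction=rho_obj/rho=751/1025=0.733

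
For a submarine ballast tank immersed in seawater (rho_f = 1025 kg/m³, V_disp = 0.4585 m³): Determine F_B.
Formula: F_B = \rho_f g V_{disp}
F_B = 1025·9.81·0.4585 = 4610 N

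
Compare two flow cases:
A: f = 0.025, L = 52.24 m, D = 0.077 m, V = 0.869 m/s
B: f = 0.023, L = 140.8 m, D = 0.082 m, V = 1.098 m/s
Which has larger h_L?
h_L(A) = 0.6528 m, h_L(B) = 2.427 m. Answer: B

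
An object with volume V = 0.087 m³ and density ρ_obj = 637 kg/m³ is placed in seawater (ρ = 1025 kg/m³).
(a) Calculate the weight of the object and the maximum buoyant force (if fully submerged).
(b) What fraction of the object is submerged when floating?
(a) W=rho_obj*g*V=637*9.81*0.087=543.7 N; F_B(max)=rho*g*V=1025*9.81*0.087=874.8 N
(b) Floating fraction=rho_obj/rho=637/1025=0.621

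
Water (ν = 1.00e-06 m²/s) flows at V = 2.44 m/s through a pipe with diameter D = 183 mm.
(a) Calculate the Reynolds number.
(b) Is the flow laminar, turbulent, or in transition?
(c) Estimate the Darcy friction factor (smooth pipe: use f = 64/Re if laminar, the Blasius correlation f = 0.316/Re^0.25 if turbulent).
(a) Re = V·D/ν = 2.44·0.183/1.00e-06 = 446520
(b) Flow regime: turbulent (Re > 4000)
(c) Friction factor: f = 0.316/Re^0.25 = 0.316/446520^0.25 = 0.01222 (Blasius is strictly valid for Re ≲ 1e5; used here as the smooth-pipe estimate the problem specifies)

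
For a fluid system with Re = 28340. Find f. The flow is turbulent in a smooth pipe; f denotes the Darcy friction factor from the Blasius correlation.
Formula: f = \frac{0.316}{Re^{0.25}}
f = 0.316/28340^0.25 = 0.02435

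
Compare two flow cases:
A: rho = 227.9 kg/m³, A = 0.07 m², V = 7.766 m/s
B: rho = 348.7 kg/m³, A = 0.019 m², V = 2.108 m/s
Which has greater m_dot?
m_dot(A) = 123.9 kg/s, m_dot(B) = 13.97 kg/s. Answer: A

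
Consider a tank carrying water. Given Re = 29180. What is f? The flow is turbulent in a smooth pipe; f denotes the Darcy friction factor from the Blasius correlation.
Formula: f = \frac{0.316}{Re^{0.25}}
f = 0.316/29180^0.25 = 0.02418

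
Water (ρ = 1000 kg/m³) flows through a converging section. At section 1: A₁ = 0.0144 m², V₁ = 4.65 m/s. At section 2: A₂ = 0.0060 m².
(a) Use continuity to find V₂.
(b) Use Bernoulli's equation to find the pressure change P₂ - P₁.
(a) Continuity: A₁V₁=A₂V₂ -> V₂=A₁V₁/A₂=0.0144*4.65/0.0060=11.16 m/s
(b) Bernoulli: P₂-P₁=0.5*rho*(V₁^2-V₂^2)/1000=0.5*1000*(4.65^2-11.16^2)/1000=-51.46 kPa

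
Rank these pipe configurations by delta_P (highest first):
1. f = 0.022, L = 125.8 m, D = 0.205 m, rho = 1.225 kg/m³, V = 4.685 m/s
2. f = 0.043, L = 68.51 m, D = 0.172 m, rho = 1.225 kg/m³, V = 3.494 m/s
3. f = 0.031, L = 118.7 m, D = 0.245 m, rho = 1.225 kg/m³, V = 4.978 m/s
Case 1: delta_P = 0.1815 kPa
Case 2: delta_P = 0.1281 kPa
Case 3: delta_P = 0.228 kPa
Ranking (highest first): 3, 1, 2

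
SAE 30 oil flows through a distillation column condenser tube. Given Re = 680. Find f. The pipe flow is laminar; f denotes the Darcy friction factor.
Formula: f = \frac{64}{Re}
f = 64/680 = 0.09412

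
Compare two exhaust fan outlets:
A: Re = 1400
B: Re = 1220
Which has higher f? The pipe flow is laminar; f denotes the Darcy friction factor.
f(A) = 0.04571, f(B) = 0.05246. Answer: B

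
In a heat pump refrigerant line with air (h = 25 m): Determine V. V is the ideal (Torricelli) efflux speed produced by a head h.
Formula: V = \sqrt{2 g h}
V = √(2·9.81·25) = 22.15 m/s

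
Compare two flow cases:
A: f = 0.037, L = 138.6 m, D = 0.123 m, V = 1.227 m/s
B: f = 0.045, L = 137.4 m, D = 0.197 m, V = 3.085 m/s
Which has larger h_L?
h_L(A) = 3.199 m, h_L(B) = 15.22 m. Answer: B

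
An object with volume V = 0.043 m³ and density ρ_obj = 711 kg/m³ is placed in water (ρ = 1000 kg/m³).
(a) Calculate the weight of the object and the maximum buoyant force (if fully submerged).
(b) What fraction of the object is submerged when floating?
(a) W=rho_obj*g*V=711*9.81*0.043=299.9 N; F_B(max)=rho*g*V=1000*9.81*0.043=421.8 N
(b) Floating fraction=rho_obj/rho=711/1000=0.711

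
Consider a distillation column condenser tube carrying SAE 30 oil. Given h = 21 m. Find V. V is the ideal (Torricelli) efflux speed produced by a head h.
Formula: V = \sqrt{2 g h}
V = √(2·9.81·21) = 20.3 m/s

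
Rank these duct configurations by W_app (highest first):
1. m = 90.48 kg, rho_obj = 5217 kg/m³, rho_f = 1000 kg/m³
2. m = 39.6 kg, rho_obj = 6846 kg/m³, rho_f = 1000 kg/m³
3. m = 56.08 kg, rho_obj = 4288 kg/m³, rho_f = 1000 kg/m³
Case 1: W_app = 717.5 N
Case 2: W_app = 331.7 N
Case 3: W_app = 421.8 N
Ranking (highest first): 1, 3, 2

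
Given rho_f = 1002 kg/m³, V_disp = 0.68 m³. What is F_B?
Formula: F_B = \rho_f g V_{disp}
F_B = 1002·9.81·0.68 = 6684 N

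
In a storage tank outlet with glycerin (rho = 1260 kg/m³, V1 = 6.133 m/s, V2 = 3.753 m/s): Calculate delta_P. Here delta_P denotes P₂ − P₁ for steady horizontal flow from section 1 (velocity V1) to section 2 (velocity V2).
Formula: \Delta P = \frac{1}{2} \rho (V_1^2 - V_2^2)
delta_P = 0.5·1260·(6.133² − 3.753²)/1000 = 14.82 kPa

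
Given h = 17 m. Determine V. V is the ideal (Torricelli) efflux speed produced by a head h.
Formula: V = \sqrt{2 g h}
V = √(2·9.81·17) = 18.26 m/s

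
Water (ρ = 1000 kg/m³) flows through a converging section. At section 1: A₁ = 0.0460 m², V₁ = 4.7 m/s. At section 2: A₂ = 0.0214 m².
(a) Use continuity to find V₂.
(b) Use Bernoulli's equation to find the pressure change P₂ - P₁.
(a) Continuity: A₁V₁=A₂V₂ -> V₂=A₁V₁/A₂=0.0460*4.7/0.0214=10.10 m/s
(b) Bernoulli: P₂-P₁=0.5*rho*(V₁^2-V₂^2)/1000=0.5*1000*(4.7^2-10.10^2)/1000=-39.96 kPa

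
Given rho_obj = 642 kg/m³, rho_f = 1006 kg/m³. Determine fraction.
Formula: f_{sub} = \frac{\rho_{obj}}{\rho_f}
fraction = 642/1006 = 0.6382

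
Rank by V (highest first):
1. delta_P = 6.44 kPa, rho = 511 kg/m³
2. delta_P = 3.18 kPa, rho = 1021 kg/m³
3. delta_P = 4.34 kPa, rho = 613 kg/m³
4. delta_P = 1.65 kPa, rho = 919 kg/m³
Case 1: V = 5.021 m/s
Case 2: V = 2.496 m/s
Case 3: V = 3.763 m/s
Case 4: V = 1.895 m/s
Ranking (highest first): 1, 3, 2, 4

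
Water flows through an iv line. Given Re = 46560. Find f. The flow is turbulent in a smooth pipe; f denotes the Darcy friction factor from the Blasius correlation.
Formula: f = \frac{0.316}{Re^{0.25}}
f = 0.316/46560^0.25 = 0.02151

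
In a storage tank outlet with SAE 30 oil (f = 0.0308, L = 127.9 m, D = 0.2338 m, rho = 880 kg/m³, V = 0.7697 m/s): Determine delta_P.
Formula: \Delta P = f \frac{L}{D} \frac{\rho V^2}{2}
delta_P = 0.0308·(127.9/0.2338)·0.5·880·0.7697²/1000 = 4.392 kPa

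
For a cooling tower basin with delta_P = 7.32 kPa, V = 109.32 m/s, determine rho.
Formula: V = \sqrt{\frac{2 \Delta P}{\rho}}
Substituting knowns: 109.32 = √(2·(7.32·1000)/rho)
Solving for rho: rho = 2·(7.32·1000)/109.32² = 1.225 kg/m³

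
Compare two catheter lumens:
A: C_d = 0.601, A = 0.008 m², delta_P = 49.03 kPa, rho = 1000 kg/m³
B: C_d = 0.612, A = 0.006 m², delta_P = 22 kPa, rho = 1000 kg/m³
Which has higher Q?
Q(A) = 47.61 L/s, Q(B) = 24.36 L/s. Answer: A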